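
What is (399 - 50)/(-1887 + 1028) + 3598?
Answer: 3090333/859 ≈ 3597.6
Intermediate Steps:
(399 - 50)/(-1887 + 1028) + 3598 = 349/(-859) + 3598 = 349*(-1/859) + 3598 = -349/859 + 3598 = 3090333/859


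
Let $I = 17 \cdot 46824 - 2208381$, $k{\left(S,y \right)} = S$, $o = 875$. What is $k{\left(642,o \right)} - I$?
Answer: $1413015$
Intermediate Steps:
$I = -1412373$ ($I = 796008 - 2208381 = -1412373$)
$k{\left(642,o \right)} - I = 642 - -1412373 = 642 + 1412373 = 1413015$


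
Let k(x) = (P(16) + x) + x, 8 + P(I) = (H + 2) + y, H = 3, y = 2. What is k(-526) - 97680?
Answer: -98733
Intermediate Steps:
P(I) = -1 (P(I) = -8 + ((3 + 2) + 2) = -8 + (5 + 2) = -8 + 7 = -1)
k(x) = -1 + 2*x (k(x) = (-1 + x) + x = -1 + 2*x)
k(-526) - 97680 = (-1 + 2*(-526)) - 97680 = (-1 - 1052) - 97680 = -1053 - 97680 = -98733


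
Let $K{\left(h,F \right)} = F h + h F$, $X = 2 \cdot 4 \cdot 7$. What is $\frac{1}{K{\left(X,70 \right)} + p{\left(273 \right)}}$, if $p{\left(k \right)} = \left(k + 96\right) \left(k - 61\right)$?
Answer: $\frac{1}{86068} \approx 1.1619 \cdot 10^{-5}$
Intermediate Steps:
$p{\left(k \right)} = \left(-61 + k\right) \left(96 + k\right)$ ($p{\left(k \right)} = \left(96 + k\right) \left(-61 + k\right) = \left(-61 + k\right) \left(96 + k\right)$)
$X = 56$ ($X = 8 \cdot 7 = 56$)
$K{\left(h,F \right)} = 2 F h$ ($K{\left(h,F \right)} = F h + F h = 2 F h$)
$\frac{1}{K{\left(X,70 \right)} + p{\left(273 \right)}} = \frac{1}{2 \cdot 70 \cdot 56 + \left(-5856 + 273^{2} + 35 \cdot 273\right)} = \frac{1}{7840 + \left(-5856 + 74529 + 9555\right)} = \frac{1}{7840 + 78228} = \frac{1}{86068}$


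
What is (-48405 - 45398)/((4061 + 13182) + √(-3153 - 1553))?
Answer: -1617445129/297325755 + 93803*I*√4706/297325755 ≈ -5.44 + 0.021643*I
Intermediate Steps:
(-48405 - 45398)/((4061 + 13182) + √(-3153 - 1553)) = -93803/(17243 + √(-4706)) = -93803/(17243 + I*√4706)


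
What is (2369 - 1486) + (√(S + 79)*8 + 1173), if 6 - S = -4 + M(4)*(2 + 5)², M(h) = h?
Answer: 2056 + 8*I*√107 ≈ 2056.0 + 82.753*I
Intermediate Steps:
S = -186 (S = 6 - (-4 + 4*(2 + 5)²) = 6 - (-4 + 4*7²) = 6 - (-4 + 4*49) = 6 - (-4 + 196) = 6 - 1*192 = 6 - 192 = -186)
(2369 - 1486) + (√(S + 79)*8 + 1173) = (2369 - 1486) + (√(-186 + 79)*8 + 1173) = 883 + (√(-107)*8 + 1173) = 883 + ((I*√107)*8 + 1173) = 883 + (8*I*√107 + 1173) = 883 + (1173 + 8*I*√107) = 2056 + 8*I*√107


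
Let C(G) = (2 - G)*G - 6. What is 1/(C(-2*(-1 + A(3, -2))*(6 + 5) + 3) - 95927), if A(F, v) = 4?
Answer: -1/100028 ≈ -9.9972e-6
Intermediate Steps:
C(G) = -6 + G*(2 - G) (C(G) = G*(2 - G) - 6 = -6 + G*(2 - G))
1/(C(-2*(-1 + A(3, -2))*(6 + 5) + 3) - 95927) = 1/((-6 - (-2*(-1 + 4)*(6 + 5) + 3)² + 2*(-2*(-1 + 4)*(6 + 5) + 3)) - 95927) = 1/((-6 - (-6*11 + 3)² + 2*(-6*11 + 3)) - 95927) = 1/((-6 - (-2*33 + 3)² + 2*(-2*33 + 3)) - 95927) = 1/((-6 - (-66 + 3)² + 2*(-66 + 3)) - 95927) = 1/((-6 - 1*(-63)² + 2*(-63)) - 95927) = 1/((-6 - 1*3969 - 126) - 95927) = 1/((-6 - 3969 - 126) - 95927) = 1/(-4101 - 95927) = 1/(-100028) = -1/100028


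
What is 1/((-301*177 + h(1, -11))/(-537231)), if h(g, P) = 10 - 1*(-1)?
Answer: 537231/53266 ≈ 10.086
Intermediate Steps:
h(g, P) = 11 (h(g, P) = 10 + 1 = 11)
1/((-301*177 + h(1, -11))/(-537231)) = 1/((-301*177 + 11)/(-537231)) = 1/((-53277 + 11)*(-1/537231)) = 1/(-53266*(-1/537231)) = 1/(53266/537231) = 537231/53266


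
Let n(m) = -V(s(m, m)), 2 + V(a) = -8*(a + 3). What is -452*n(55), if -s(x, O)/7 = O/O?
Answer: 13560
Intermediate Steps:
s(x, O) = -7 (s(x, O) = -7*O/O = -7*1 = -7)
V(a) = -26 - 8*a (V(a) = -2 - 8*(a + 3) = -2 - 8*(3 + a) = -2 + (-24 - 8*a) = -26 - 8*a)
n(m) = -30 (n(m) = -(-26 - 8*(-7)) = -(-26 + 56) = -1*30 = -30)
-452*n(55) = -452*(-30) = 13560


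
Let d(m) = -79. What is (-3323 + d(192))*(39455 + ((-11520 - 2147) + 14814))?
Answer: -138128004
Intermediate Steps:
(-3323 + d(192))*(39455 + ((-11520 - 2147) + 14814)) = (-3323 - 79)*(39455 + ((-11520 - 2147) + 14814)) = -3402*(39455 + (-13667 + 14814)) = -3402*(39455 + 1147) = -3402*40602 = -138128004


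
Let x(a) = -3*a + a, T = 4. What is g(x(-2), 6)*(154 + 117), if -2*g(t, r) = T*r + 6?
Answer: -4065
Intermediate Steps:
x(a) = -2*a
g(t, r) = -3 - 2*r (g(t, r) = -(4*r + 6)/2 = -(6 + 4*r)/2 = -3 - 2*r)
g(x(-2), 6)*(154 + 117) = (-3 - 2*6)*(154 + 117) = (-3 - 12)*271 = -15*271 = -4065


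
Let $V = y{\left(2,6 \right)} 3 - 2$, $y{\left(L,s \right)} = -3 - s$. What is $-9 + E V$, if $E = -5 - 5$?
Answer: $281$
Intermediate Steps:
$E = -10$ ($E = -5 - 5 = -10$)
$V = -29$ ($V = \left(-3 - 6\right) 3 - 2 = \left(-9\right) 3 - 2 = -27 - 2 = -29$)
$-9 + E V = -9 - -290 = -9 + 290 = 281$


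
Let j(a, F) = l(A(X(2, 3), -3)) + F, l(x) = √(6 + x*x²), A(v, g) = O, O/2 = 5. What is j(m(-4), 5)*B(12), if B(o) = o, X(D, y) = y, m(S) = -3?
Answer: 60 + 12*√1006 ≈ 440.61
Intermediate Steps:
O = 10 (O = 2*5 = 10)
A(v, g) = 10
l(x) = √(6 + x³)
j(a, F) = F + √1006 (j(a, F) = √(6 + 10³) + F = √(6 + 1000) + F = √1006 + F = F + √1006)
j(m(-4), 5)*B(12) = (5 + √1006)*12 = 60 + 12*√1006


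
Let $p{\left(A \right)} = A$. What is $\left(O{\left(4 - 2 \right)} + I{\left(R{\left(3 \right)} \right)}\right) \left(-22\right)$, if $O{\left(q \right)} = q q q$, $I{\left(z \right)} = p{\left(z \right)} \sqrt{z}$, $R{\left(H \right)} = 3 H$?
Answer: $-770$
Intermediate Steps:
$I{\left(z \right)} = z^{\frac{3}{2}}$ ($I{\left(z \right)} = z \sqrt{z} = z^{\frac{3}{2}}$)
$O{\left(q \right)} = q^{3}$ ($O{\left(q \right)} = q^{2} q = q^{3}$)
$\left(O{\left(4 - 2 \right)} + I{\left(R{\left(3 \right)} \right)}\right) \left(-22\right) = \left(\left(4 - 2\right)^{3} + \left(3 \cdot 3\right)^{\frac{3}{2}}\right) \left(-22\right) = \left(2^{3} + 9^{\frac{3}{2}}\right) \left(-22\right) = \left(8 + 27\right) \left(-22\right) = 35 \left(-22\right) = -770$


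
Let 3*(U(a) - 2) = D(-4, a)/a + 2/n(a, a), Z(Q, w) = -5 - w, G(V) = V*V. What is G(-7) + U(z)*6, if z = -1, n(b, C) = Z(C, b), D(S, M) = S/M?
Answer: 52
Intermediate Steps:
G(V) = V²
n(b, C) = -5 - b
U(a) = 2 - 4/(3*a²) + 2/(3*(-5 - a)) (U(a) = 2 + ((-4/a)/a + 2/(-5 - a))/3 = 2 + (-4/a² + 2/(-5 - a))/3 = 2 + (-4/(3*a²) + 2/(3*(-5 - a))) = 2 - 4/(3*a²) + 2/(3*(-5 - a)))
G(-7) + U(z)*6 = (-7)² + ((⅔)*(-10 - 2*(-1) + 3*(-1)³ + 14*(-1)²)/((-1)²*(5 - 1)))*6 = 49 + ((⅔)*1*(-10 + 2 + 3*(-1) + 14*1)/4)*6 = 49 + ((⅔)*1*(¼)*(-10 + 2 - 3 + 14))*6 = 49 + ((⅔)*1*(¼)*3)*6 = 49 + (½)*6 = 49 + 3 = 52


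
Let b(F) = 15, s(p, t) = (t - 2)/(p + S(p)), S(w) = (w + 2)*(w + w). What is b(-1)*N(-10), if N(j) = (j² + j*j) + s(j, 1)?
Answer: 29999/10 ≈ 2999.9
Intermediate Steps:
S(w) = 2*w*(2 + w) (S(w) = (2 + w)*(2*w) = 2*w*(2 + w))
s(p, t) = (-2 + t)/(p + 2*p*(2 + p)) (s(p, t) = (t - 2)/(p + 2*p*(2 + p)) = (-2 + t)/(p + 2*p*(2 + p)))
N(j) = 2*j² - 1/(j*(5 + 2*j)) (N(j) = (j² + j*j) + (-2 + 1)/(j*(5 + 2*j)) = (j² + j²) - 1/(j*(5 + 2*j)) = 2*j² - 1/(j*(5 + 2*j)))
b(-1)*N(-10) = 15*((-1 + (-10)³*(10 + 4*(-10)))/((-10)*(5 + 2*(-10)))) = 15*(-(-1 - 1000*(10 - 40))/(10*(5 - 20))) = 15*(-⅒*(-1 - 1000*(-30))/(-15)) = 15*(-⅒*(-1/15)*(-1 + 30000)) = 15*(-⅒*(-1/15)*29999) = 15*(29999/150) = 29999/10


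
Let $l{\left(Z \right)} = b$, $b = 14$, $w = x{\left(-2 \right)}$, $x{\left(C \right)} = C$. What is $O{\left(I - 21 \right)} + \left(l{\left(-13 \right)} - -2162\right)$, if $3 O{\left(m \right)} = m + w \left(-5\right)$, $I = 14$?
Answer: $2177$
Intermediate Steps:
$w = -2$
$O{\left(m \right)} = \frac{10}{3} + \frac{m}{3}$ ($O{\left(m \right)} = \frac{m - -10}{3} = \frac{m + 10}{3} = \frac{10 + m}{3} = \frac{10}{3} + \frac{m}{3}$)
$l{\left(Z \right)} = 14$
$O{\left(I - 21 \right)} + \left(l{\left(-13 \right)} - -2162\right) = \left(\frac{10}{3} + \frac{14 - 21}{3}\right) + \left(14 - -2162\right) = \left(\frac{10}{3} + \frac{14 - 21}{3}\right) + \left(14 + 2162\right) = \left(\frac{10}{3} + \frac{1}{3} \left(-7\right)\right) + 2176 = \left(\frac{10}{3} - \frac{7}{3}\right) + 2176 = 1 + 2176 = 2177$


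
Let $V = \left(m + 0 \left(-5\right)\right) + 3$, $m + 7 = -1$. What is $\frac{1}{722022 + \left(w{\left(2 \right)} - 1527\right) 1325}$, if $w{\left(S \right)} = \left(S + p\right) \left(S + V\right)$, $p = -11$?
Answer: $- \frac{1}{1265478} \approx -7.9022 \cdot 10^{-7}$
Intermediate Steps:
$m = -8$ ($m = -7 - 1 = -8$)
$V = -5$ ($V = \left(-8 + 0 \left(-5\right)\right) + 3 = \left(-8 + 0\right) + 3 = -8 + 3 = -5$)
$w{\left(S \right)} = \left(-11 + S\right) \left(-5 + S\right)$ ($w{\left(S \right)} = \left(S - 11\right) \left(S - 5\right) = \left(-11 + S\right) \left(-5 + S\right)$)
$\frac{1}{722022 + \left(w{\left(2 \right)} - 1527\right) 1325} = \frac{1}{722022 + \left(\left(55 + 2^{2} - 32\right) - 1527\right) 1325} = \frac{1}{722022 + \left(\left(55 + 4 - 32\right) - 1527\right) 1325} = \frac{1}{722022 + \left(27 - 1527\right) 1325} = \frac{1}{722022 - 1987500} = \frac{1}{-1265478} = - \frac{1}{1265478}$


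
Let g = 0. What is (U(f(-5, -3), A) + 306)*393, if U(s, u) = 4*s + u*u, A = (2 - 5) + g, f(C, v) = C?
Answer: 115935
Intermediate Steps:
A = -3 (A = (2 - 5) + 0 = -3 + 0 = -3)
U(s, u) = u² + 4*s (U(s, u) = 4*s + u² = u² + 4*s)
(U(f(-5, -3), A) + 306)*393 = (((-3)² + 4*(-5)) + 306)*393 = ((9 - 20) + 306)*393 = (-11 + 306)*393 = 295*393 = 115935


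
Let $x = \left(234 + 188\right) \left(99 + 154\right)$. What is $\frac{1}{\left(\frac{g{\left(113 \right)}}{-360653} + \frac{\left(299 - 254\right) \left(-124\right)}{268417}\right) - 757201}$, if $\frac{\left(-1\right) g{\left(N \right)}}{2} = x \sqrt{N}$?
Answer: $- \frac{645086034642451774914233231}{488459803893955137711592040913283} - \frac{504405563311862136004 \sqrt{113}}{488459803893955137711592040913283} \approx -1.3207 \cdot 10^{-6}$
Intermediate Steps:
$x = 106766$ ($x = 422 \cdot 253 = 106766$)
$g{\left(N \right)} = - 213532 \sqrt{N}$ ($g{\left(N \right)} = - 2 \cdot 106766 \sqrt{N} = - 213532 \sqrt{N}$)
$\frac{1}{\left(\frac{g{\left(113 \right)}}{-360653} + \frac{\left(299 - 254\right) \left(-124\right)}{268417}\right) - 757201} = \frac{1}{\left(\frac{\left(-213532\right) \sqrt{113}}{-360653} + \frac{\left(299 - 254\right) \left(-124\right)}{268417}\right) - 757201} = \frac{1}{\left(- 213532 \sqrt{113} \left(- \frac{1}{360653}\right) + 45 \left(-124\right) \frac{1}{268417}\right) - 757201} = \frac{1}{\left(\frac{213532 \sqrt{113}}{360653} - \frac{5580}{268417}\right) - 757201} = \frac{1}{\left(- \frac{5580}{268417} + \frac{213532 \sqrt{113}}{360653}\right) - 757201} = \frac{1}{- \frac{203245626397}{268417} + \frac{213532 \sqrt{113}}{360653}}$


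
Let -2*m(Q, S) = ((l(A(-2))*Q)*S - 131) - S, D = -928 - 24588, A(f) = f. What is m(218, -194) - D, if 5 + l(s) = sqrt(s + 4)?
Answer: -160491/2 + 21146*sqrt(2) ≈ -50341.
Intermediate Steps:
l(s) = -5 + sqrt(4 + s) (l(s) = -5 + sqrt(s + 4) = -5 + sqrt(4 + s))
D = -25516
m(Q, S) = 131/2 + S/2 - Q*S*(-5 + sqrt(2))/2 (m(Q, S) = -((((-5 + sqrt(4 - 2))*Q)*S - 131) - S)/2 = -((((-5 + sqrt(2))*Q)*S - 131) - S)/2 = -(((Q*(-5 + sqrt(2)))*S - 131) - S)/2 = -((Q*S*(-5 + sqrt(2)) - 131) - S)/2 = -((-131 + Q*S*(-5 + sqrt(2))) - S)/2 = -(-131 - S + Q*S*(-5 + sqrt(2)))/2 = 131/2 + S/2 - Q*S*(-5 + sqrt(2))/2)
m(218, -194) - D = (131/2 + (1/2)*(-194) + (1/2)*218*(-194)*(5 - sqrt(2))) - 1*(-25516) = (131/2 - 97 + (-105730 + 21146*sqrt(2))) + 25516 = (-211523/2 + 21146*sqrt(2)) + 25516 = -160491/2 + 21146*sqrt(2)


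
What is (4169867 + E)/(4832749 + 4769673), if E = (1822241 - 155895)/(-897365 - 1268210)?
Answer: 9030158062179/20794765022650 ≈ 0.43425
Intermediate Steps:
E = -1666346/2165575 (E = 1666346/(-2165575) = 1666346*(-1/2165575) = -1666346/2165575 ≈ -0.76947)
(4169867 + E)/(4832749 + 4769673) = (4169867 - 1666346/2165575)/(4832749 + 4769673) = (9030158062179/2165575)/9602422 = (9030158062179/2165575)*(1/9602422) = 9030158062179/20794765022650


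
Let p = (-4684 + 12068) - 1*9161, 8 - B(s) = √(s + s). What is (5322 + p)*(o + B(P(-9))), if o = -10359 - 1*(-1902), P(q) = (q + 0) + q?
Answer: -29951705 - 21270*I ≈ -2.9952e+7 - 21270.0*I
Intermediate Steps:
P(q) = 2*q (P(q) = q + q = 2*q)
B(s) = 8 - √2*√s (B(s) = 8 - √(s + s) = 8 - √(2*s) = 8 - √2*√s)
o = -8457 (o = -10359 + 1902 = -8457)
p = -1777 (p = 7384 - 9161 = -1777)
(5322 + p)*(o + B(P(-9))) = (5322 - 1777)*(-8457 + (8 - √2*√(2*(-9)))) = 3545*(-8457 + (8 - √2*√(-18))) = 3545*(-8457 + (8 - √2*3*I*√2)) = 3545*(-8457 + (8 - 6*I)) = 3545*(-8449 - 6*I) = -29951705 - 21270*I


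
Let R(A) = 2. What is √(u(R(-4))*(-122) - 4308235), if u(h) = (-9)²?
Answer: I*√4318117 ≈ 2078.0*I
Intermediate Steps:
u(h) = 81
√(u(R(-4))*(-122) - 4308235) = √(81*(-122) - 4308235) = √(-9882 - 4308235) = √(-4318117) = I*√4318117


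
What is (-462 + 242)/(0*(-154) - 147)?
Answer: 220/147 ≈ 1.4966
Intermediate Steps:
(-462 + 242)/(0*(-154) - 147) = -220/(0 - 147) = -220/(-147) = -220*(-1/147) = 220/147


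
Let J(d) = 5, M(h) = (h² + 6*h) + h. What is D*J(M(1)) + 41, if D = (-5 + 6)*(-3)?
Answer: 26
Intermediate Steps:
M(h) = h² + 7*h
D = -3 (D = 1*(-3) = -3)
D*J(M(1)) + 41 = -3*5 + 41 = -15 + 41 = 26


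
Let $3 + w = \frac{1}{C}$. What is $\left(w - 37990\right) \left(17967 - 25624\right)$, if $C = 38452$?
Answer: $\frac{11186163635595}{38452} \approx 2.9091 \cdot 10^{8}$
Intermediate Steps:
$w = - \frac{115355}{38452}$ ($w = -3 + \frac{1}{38452} = - \frac{115355}{38452} \approx -3.0$)
$\left(w - 37990\right) \left(17967 - 25624\right) = \left(- \frac{115355}{38452} - 37990\right) \left(17967 - 25624\right) = \left(- \frac{1460906835}{38452}\right) \left(-7657\right) = \frac{11186163635595}{38452}$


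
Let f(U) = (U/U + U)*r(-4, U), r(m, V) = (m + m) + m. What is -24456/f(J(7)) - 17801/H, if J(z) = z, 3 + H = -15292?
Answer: 2236687/8740 ≈ 255.91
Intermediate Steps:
H = -15295 (H = -3 - 15292 = -15295)
r(m, V) = 3*m (r(m, V) = 2*m + m = 3*m)
f(U) = -12 - 12*U (f(U) = (U/U + U)*(3*(-4)) = (1 + U)*(-12) = -12 - 12*U)
-24456/f(J(7)) - 17801/H = -24456/(-12 - 12*7) - 17801/(-15295) = -24456/(-12 - 84) - 17801*(-1/15295) = -24456/(-96) + 2543/2185 = -24456*(-1/96) + 2543/2185 = 1019/4 + 2543/2185 = 2236687/8740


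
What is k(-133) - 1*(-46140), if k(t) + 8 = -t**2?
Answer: 28443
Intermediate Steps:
k(t) = -8 - t**2
k(-133) - 1*(-46140) = (-8 - 1*(-133)**2) - 1*(-46140) = (-8 - 1*17689) + 46140 = (-8 - 17689) + 46140 = -17697 + 46140 = 28443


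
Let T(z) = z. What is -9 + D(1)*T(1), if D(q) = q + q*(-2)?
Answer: -10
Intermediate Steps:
D(q) = -q (D(q) = q - 2*q = -q)
-9 + D(1)*T(1) = -9 - 1*1*1 = -9 - 1*1 = -9 - 1 = -10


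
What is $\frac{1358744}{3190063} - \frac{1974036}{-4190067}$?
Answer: $\frac{3996842533372}{4455525901407} \approx 0.89705$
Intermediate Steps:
$\frac{1358744}{3190063} - \frac{1974036}{-4190067} = 1358744 \cdot \frac{1}{3190063} - - \frac{658012}{1396689} = \frac{1358744}{3190063} + \frac{658012}{1396689} = \frac{3996842533372}{4455525901407}$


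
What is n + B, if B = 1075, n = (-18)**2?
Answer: 1399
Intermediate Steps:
n = 324
n + B = 324 + 1075 = 1399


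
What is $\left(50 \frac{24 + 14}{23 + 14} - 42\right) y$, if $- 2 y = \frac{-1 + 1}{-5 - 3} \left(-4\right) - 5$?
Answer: $\frac{865}{37} \approx 23.378$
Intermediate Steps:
$y = \frac{5}{2}$ ($y = - \frac{\frac{-1 + 1}{-5 - 3} \left(-4\right) - 5}{2} = - \frac{\frac{0}{-8} \left(-4\right) - 5}{2} = - \frac{0 \left(- \frac{1}{8}\right) \left(-4\right) - 5}{2} = - \frac{0 \left(-4\right) - 5}{2} = - \frac{0 - 5}{2} = \left(- \frac{1}{2}\right) \left(-5\right) = \frac{5}{2} \approx 2.5$)
$\left(50 \frac{24 + 14}{23 + 14} - 42\right) y = \left(50 \frac{24 + 14}{23 + 14} - 42\right) \frac{5}{2} = \left(50 \cdot \frac{38}{37} - 42\right) \frac{5}{2} = \left(\frac{1900}{37} - 42\right) \frac{5}{2} = \frac{346}{37} \cdot \frac{5}{2} = \frac{865}{37}$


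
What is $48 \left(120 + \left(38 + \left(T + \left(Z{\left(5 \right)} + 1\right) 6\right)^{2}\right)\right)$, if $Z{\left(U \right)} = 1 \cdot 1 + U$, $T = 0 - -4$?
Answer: $109152$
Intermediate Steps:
$T = 4$ ($T = 0 + 4 = 4$)
$Z{\left(U \right)} = 1 + U$
$48 \left(120 + \left(38 + \left(T + \left(Z{\left(5 \right)} + 1\right) 6\right)^{2}\right)\right) = 48 \left(120 + \left(38 + \left(4 + \left(\left(1 + 5\right) + 1\right) 6\right)^{2}\right)\right) = 48 \left(120 + \left(38 + \left(4 + \left(6 + 1\right) 6\right)^{2}\right)\right) = 48 \left(120 + \left(38 + \left(4 + 7 \cdot 6\right)^{2}\right)\right) = 48 \left(120 + \left(38 + \left(4 + 42\right)^{2}\right)\right) = 48 \left(120 + \left(38 + 46^{2}\right)\right) = 48 \left(120 + \left(38 + 2116\right)\right) = 48 \left(120 + 2154\right) = 48 \cdot 2274 = 109152$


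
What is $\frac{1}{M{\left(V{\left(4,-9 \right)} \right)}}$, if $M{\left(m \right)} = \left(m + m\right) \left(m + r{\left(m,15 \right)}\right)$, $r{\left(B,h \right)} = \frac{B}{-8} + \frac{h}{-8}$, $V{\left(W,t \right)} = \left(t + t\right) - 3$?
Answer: $\frac{2}{1701} \approx 0.0011758$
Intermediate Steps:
$V{\left(W,t \right)} = -3 + 2 t$ ($V{\left(W,t \right)} = 2 t - 3 = -3 + 2 t$)
$r{\left(B,h \right)} = - \frac{B}{8} - \frac{h}{8}$ ($r{\left(B,h \right)} = B \left(- \frac{1}{8}\right) + h \left(- \frac{1}{8}\right) = - \frac{B}{8} - \frac{h}{8}$)
$M{\left(m \right)} = 2 m \left(- \frac{15}{8} + \frac{7 m}{8}\right)$ ($M{\left(m \right)} = \left(m + m\right) \left(m - \left(\frac{15}{8} + \frac{m}{8}\right)\right) = 2 m \left(m - \left(\frac{15}{8} + \frac{m}{8}\right)\right) = 2 m \left(- \frac{15}{8} + \frac{7 m}{8}\right)$)
$\frac{1}{M{\left(V{\left(4,-9 \right)} \right)}} = \frac{1}{\frac{1}{4} \left(-3 + 2 \left(-9\right)\right) \left(-15 + 7 \left(-3 + 2 \left(-9\right)\right)\right)} = \frac{1}{\frac{1}{4} \left(-3 - 18\right) \left(-15 + 7 \left(-3 - 18\right)\right)} = \frac{1}{\frac{1}{4} \left(-21\right) \left(-15 + 7 \left(-21\right)\right)} = \frac{1}{\frac{1}{4} \left(-21\right) \left(-15 - 147\right)} = \frac{1}{\frac{1}{4} \left(-21\right) \left(-162\right)} = \frac{1}{\frac{1701}{2}} = \frac{2}{1701}$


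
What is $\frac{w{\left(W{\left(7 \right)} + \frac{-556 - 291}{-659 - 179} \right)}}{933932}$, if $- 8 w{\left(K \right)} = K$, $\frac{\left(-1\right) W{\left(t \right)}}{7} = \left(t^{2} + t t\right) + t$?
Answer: $\frac{615083}{6261080128} \approx 9.8239 \cdot 10^{-5}$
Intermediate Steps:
$W{\left(t \right)} = - 14 t^{2} - 7 t$ ($W{\left(t \right)} = - 7 \left(\left(t^{2} + t t\right) + t\right) = - 7 \left(\left(t^{2} + t^{2}\right) + t\right) = - 7 \left(2 t^{2} + t\right) = - 7 \left(t + 2 t^{2}\right) = - 14 t^{2} - 7 t$)
$w{\left(K \right)} = - \frac{K}{8}$
$\frac{w{\left(W{\left(7 \right)} + \frac{-556 - 291}{-659 - 179} \right)}}{933932} = \frac{\left(- \frac{1}{8}\right) \left(\left(-7\right) 7 \left(1 + 2 \cdot 7\right) + \frac{-556 - 291}{-659 - 179}\right)}{933932} = - \frac{\left(-7\right) 7 \left(1 + 14\right) - \frac{847}{-838}}{8} \cdot \frac{1}{933932} = - \frac{\left(-7\right) 7 \cdot 15 - - \frac{847}{838}}{8} \cdot \frac{1}{933932} = - \frac{-735 + \frac{847}{838}}{8} \cdot \frac{1}{933932} = \left(- \frac{1}{8}\right) \left(- \frac{615083}{838}\right) \frac{1}{933932} = \frac{615083}{6704} \cdot \frac{1}{933932} = \frac{615083}{6261080128}$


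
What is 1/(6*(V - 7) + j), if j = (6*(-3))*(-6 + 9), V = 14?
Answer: -1/12 ≈ -0.083333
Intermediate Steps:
j = -54 (j = -18*3 = -54)
1/(6*(V - 7) + j) = 1/(6*(14 - 7) - 54) = 1/(6*7 - 54) = 1/(42 - 54) = 1/(-12) = -1/12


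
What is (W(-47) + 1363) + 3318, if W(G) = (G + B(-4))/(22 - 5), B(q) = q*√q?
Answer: 79530/17 - 8*I/17 ≈ 4678.2 - 0.47059*I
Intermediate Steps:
B(q) = q^(3/2)
W(G) = -8*I/17 + G/17 (W(G) = (G + (-4)^(3/2))/(22 - 5) = (G - 8*I)/17 = (G - 8*I)*(1/17) = -8*I/17 + G/17)
(W(-47) + 1363) + 3318 = ((-8*I/17 + (1/17)*(-47)) + 1363) + 3318 = ((-8*I/17 - 47/17) + 1363) + 3318 = ((-47/17 - 8*I/17) + 1363) + 3318 = (23124/17 - 8*I/17) + 3318 = 79530/17 - 8*I/17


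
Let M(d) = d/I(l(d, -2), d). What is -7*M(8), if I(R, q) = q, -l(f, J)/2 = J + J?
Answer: -7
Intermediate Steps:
l(f, J) = -4*J (l(f, J) = -2*(J + J) = -4*J)
M(d) = 1 (M(d) = d/d = 1)
-7*M(8) = -7*1 = -7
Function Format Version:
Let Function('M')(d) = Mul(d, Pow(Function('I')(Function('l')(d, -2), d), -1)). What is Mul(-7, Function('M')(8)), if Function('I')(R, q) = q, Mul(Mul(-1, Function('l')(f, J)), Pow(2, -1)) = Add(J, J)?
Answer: -7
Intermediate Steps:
Function('l')(f, J) = Mul(-4, J) (Function('l')(f, J) = Mul(-2, Add(J, J)) = Mul(-2, Mul(2, J)) = Mul(-4, J))
Function('M')(d) = 1 (Function('M')(d) = Mul(d, Pow(d, -1)) = 1)
Mul(-7, Function('M')(8)) = Mul(-7, 1) = -7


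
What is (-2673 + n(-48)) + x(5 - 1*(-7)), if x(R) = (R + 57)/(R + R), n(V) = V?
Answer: -21745/8 ≈ -2718.1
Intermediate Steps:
x(R) = (57 + R)/(2*R) (x(R) = (57 + R)/((2*R)) = (57 + R)*(1/(2*R)) = (57 + R)/(2*R))
(-2673 + n(-48)) + x(5 - 1*(-7)) = (-2673 - 48) + (57 + (5 - 1*(-7)))/(2*(5 - 1*(-7))) = -2721 + (57 + (5 + 7))/(2*(5 + 7)) = -2721 + (½)*(57 + 12)/12 = -2721 + (½)*(1/12)*69 = -2721 + 23/8 = -21745/8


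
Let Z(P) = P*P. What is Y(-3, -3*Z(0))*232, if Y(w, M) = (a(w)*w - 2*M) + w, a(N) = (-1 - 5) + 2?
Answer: 2088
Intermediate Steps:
a(N) = -4 (a(N) = -6 + 2 = -4)
Z(P) = P**2
Y(w, M) = -3*w - 2*M (Y(w, M) = (-4*w - 2*M) + w = -3*w - 2*M)
Y(-3, -3*Z(0))*232 = (-3*(-3) - (-6)*0**2)*232 = (9 - (-6)*0)*232 = (9 - 2*0)*232 = (9 + 0)*232 = 9*232 = 2088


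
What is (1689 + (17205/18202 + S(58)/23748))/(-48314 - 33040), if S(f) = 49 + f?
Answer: -365249761549/17583084601992 ≈ -0.020773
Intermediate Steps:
(1689 + (17205/18202 + S(58)/23748))/(-48314 - 33040) = (1689 + (17205/18202 + (49 + 58)/23748))/(-48314 - 33040) = (1689 + (17205*(1/18202) + 107*(1/23748)))/(-81354) = (1689 + (17205/18202 + 107/23748))*(-1/81354) = (1689 + 205265977/216130548)*(-1/81354) = (365249761549/216130548)*(-1/81354) = -365249761549/17583084601992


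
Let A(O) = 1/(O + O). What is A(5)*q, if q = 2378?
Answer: 1189/5 ≈ 237.80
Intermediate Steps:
A(O) = 1/(2*O)
A(5)*q = ((½)/5)*2378 = ((½)*(⅕))*2378 = (⅒)*2378 = 1189/5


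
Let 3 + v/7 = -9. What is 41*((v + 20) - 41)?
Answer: -4305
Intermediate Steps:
v = -84 (v = -21 + 7*(-9) = -21 - 63 = -84)
41*((v + 20) - 41) = 41*((-84 + 20) - 41) = 41*(-64 - 41) = 41*(-105) = -4305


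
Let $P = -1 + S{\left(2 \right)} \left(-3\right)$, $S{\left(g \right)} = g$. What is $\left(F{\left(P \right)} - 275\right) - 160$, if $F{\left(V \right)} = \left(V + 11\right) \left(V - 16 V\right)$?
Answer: $-15$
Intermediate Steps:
$P = -7$ ($P = -1 + 2 \left(-3\right) = -1 - 6 = -7$)
$F{\left(V \right)} = - 15 V \left(11 + V\right)$ ($F{\left(V \right)} = \left(11 + V\right) \left(- 15 V\right) = - 15 V \left(11 + V\right)$)
$\left(F{\left(P \right)} - 275\right) - 160 = \left(\left(-15\right) \left(-7\right) \left(11 - 7\right) - 275\right) - 160 = \left(\left(-15\right) \left(-7\right) 4 - 275\right) - 160 = \left(420 - 275\right) - 160 = 145 - 160 = -15$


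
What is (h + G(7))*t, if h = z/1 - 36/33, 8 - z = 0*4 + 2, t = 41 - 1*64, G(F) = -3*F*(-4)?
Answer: -22494/11 ≈ -2044.9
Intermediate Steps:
G(F) = 12*F
t = -23 (t = 41 - 64 = -23)
z = 6 (z = 8 - (0*4 + 2) = 8 - (0 + 2) = 8 - 1*2 = 8 - 2 = 6)
h = 54/11 (h = 6/1 - 36/33 = 6*1 - 36*1/33 = 6 - 12/11 = 54/11 ≈ 4.9091)
(h + G(7))*t = (54/11 + 12*7)*(-23) = (54/11 + 84)*(-23) = (978/11)*(-23) = -22494/11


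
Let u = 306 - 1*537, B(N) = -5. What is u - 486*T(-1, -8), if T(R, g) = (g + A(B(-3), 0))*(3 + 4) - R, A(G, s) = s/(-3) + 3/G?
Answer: 142701/5 ≈ 28540.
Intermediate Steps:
u = -231 (u = 306 - 537 = -231)
A(G, s) = 3/G - s/3 (A(G, s) = s*(-⅓) + 3/G = -s/3 + 3/G = 3/G - s/3)
T(R, g) = -21/5 - R + 7*g (T(R, g) = (g + (3/(-5) - ⅓*0))*(3 + 4) - R = (g + (3*(-⅕) + 0))*7 - R = (g + (-⅗ + 0))*7 - R = (g - ⅗)*7 - R = (-⅗ + g)*7 - R = (-21/5 + 7*g) - R = -21/5 - R + 7*g)
u - 486*T(-1, -8) = -231 - 486*(-21/5 - 1*(-1) + 7*(-8)) = -231 - 486*(-21/5 + 1 - 56) = -231 - 486*(-296/5) = -231 + 143856/5 = 142701/5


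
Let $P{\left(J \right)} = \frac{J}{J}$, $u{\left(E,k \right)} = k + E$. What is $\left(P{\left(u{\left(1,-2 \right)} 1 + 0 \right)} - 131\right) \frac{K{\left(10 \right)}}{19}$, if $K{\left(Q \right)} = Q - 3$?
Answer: $- \frac{910}{19} \approx -47.895$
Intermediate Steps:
$u{\left(E,k \right)} = E + k$
$K{\left(Q \right)} = -3 + Q$
$P{\left(J \right)} = 1$
$\left(P{\left(u{\left(1,-2 \right)} 1 + 0 \right)} - 131\right) \frac{K{\left(10 \right)}}{19} = \left(1 - 131\right) \frac{-3 + 10}{19} = - 130 \cdot 7 \cdot \frac{1}{19} = \left(-130\right) \frac{7}{19} = - \frac{910}{19}$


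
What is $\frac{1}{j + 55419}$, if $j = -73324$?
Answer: $- \frac{1}{17905} \approx -5.585 \cdot 10^{-5}$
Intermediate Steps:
$\frac{1}{j + 55419} = \frac{1}{-73324 + 55419} = \frac{1}{-17905} = - \frac{1}{17905}$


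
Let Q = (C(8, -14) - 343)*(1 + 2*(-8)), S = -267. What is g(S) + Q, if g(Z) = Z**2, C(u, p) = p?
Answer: 76644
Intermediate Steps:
Q = 5355 (Q = (-14 - 343)*(1 + 2*(-8)) = -357*(1 - 16) = -357*(-15) = 5355)
g(S) + Q = (-267)**2 + 5355 = 71289 + 5355 = 76644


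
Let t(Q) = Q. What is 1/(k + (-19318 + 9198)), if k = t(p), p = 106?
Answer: -1/10014 ≈ -9.9860e-5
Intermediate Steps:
k = 106
1/(k + (-19318 + 9198)) = 1/(106 + (-19318 + 9198)) = 1/(106 - 10120) = 1/(-10014) = -1/10014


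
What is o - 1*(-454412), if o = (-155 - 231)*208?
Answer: 374124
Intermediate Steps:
o = -80288 (o = -386*208 = -80288)
o - 1*(-454412) = -80288 - 1*(-454412) = -80288 + 454412 = 374124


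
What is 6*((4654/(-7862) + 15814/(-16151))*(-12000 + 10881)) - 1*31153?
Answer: -1308181428239/63489581 ≈ -20605.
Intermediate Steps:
6*((4654/(-7862) + 15814/(-16151))*(-12000 + 10881)) - 1*31153 = 6*((4654*(-1/7862) + 15814*(-1/16151))*(-1119)) - 31153 = 6*((-2327/3931 - 15814/16151)*(-1119)) - 31153 = 6*(-99748211/63489581*(-1119)) - 31153 = 6*(111618248109/63489581) - 31153 = 669709488654/63489581 - 31153 = -1308181428239/63489581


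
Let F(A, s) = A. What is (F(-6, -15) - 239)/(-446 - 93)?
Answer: 5/11 ≈ 0.45455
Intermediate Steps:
(F(-6, -15) - 239)/(-446 - 93) = (-6 - 239)/(-446 - 93) = -245/(-539) = -245*(-1/539) = 5/11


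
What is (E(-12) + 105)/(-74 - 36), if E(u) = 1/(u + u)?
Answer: -229/240 ≈ -0.95417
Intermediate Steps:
E(u) = 1/(2*u)
(E(-12) + 105)/(-74 - 36) = ((1/2)/(-12) + 105)/(-74 - 36) = ((1/2)*(-1/12) + 105)/(-110) = -(-1/24 + 105)/110 = -1/110*2519/24 = -229/240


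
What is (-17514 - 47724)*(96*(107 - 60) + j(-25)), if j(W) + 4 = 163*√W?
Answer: -294092904 - 53168970*I ≈ -2.9409e+8 - 5.3169e+7*I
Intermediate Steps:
j(W) = -4 + 163*√W
(-17514 - 47724)*(96*(107 - 60) + j(-25)) = (-17514 - 47724)*(96*(107 - 60) + (-4 + 163*√(-25))) = -65238*(96*47 + (-4 + 163*(5*I))) = -65238*(4512 + (-4 + 815*I)) = -65238*(4508 + 815*I) = -294092904 - 53168970*I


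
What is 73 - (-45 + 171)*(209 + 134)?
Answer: -43145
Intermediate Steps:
73 - (-45 + 171)*(209 + 134) = 73 - 126*343 = 73 - 1*43218 = 73 - 43218 = -43145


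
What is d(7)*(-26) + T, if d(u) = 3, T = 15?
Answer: -63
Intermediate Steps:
d(7)*(-26) + T = 3*(-26) + 15 = -78 + 15 = -63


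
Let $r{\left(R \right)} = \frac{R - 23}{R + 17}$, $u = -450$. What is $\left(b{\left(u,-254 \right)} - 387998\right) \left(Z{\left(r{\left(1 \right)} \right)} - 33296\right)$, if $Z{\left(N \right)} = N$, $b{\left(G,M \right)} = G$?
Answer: $\frac{116408154400}{9} \approx 1.2934 \cdot 10^{10}$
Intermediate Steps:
$r{\left(R \right)} = \frac{-23 + R}{17 + R}$
$\left(b{\left(u,-254 \right)} - 387998\right) \left(Z{\left(r{\left(1 \right)} \right)} - 33296\right) = \left(-450 - 387998\right) \left(\frac{-23 + 1}{17 + 1} - 33296\right) = - 388448 \left(\frac{1}{18} \left(-22\right) - 33296\right) = - 388448 \left(- \frac{11}{9} - 33296\right) = \left(-388448\right) \left(- \frac{299675}{9}\right) = \frac{116408154400}{9}$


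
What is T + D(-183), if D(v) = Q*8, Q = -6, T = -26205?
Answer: -26253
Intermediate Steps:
D(v) = -48 (D(v) = -6*8 = -48)
T + D(-183) = -26205 - 48 = -26253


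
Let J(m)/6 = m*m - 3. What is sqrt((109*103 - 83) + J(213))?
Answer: 2*sqrt(70835) ≈ 532.30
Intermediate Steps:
J(m) = -18 + 6*m**2 (J(m) = 6*(m*m - 3) = 6*(m**2 - 3) = 6*(-3 + m**2) = -18 + 6*m**2)
sqrt((109*103 - 83) + J(213)) = sqrt((109*103 - 83) + (-18 + 6*213**2)) = sqrt((11227 - 83) + (-18 + 6*45369)) = sqrt(11144 + (-18 + 272214)) = sqrt(11144 + 272196) = sqrt(283340) = 2*sqrt(70835)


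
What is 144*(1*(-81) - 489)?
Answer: -82080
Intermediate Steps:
144*(1*(-81) - 489) = 144*(-81 - 489) = 144*(-570) = -82080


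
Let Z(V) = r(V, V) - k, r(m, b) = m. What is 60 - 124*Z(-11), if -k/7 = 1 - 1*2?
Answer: 2292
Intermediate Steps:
k = 7 (k = -7*(1 - 1*2) = -7*(1 - 2) = -7*(-1) = 7)
Z(V) = -7 + V (Z(V) = V - 1*7 = V - 7 = -7 + V)
60 - 124*Z(-11) = 60 - 124*(-7 - 11) = 60 - 124*(-18) = 60 + 2232 = 2292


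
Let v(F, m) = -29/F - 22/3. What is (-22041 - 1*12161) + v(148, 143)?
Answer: -15189031/444 ≈ -34210.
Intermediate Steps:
v(F, m) = -22/3 - 29/F (v(F, m) = -29/F - 22*⅓ = -29/F - 22/3 = -22/3 - 29/F)
(-22041 - 1*12161) + v(148, 143) = (-22041 - 1*12161) + (-22/3 - 29/148) = (-22041 - 12161) + (-22/3 - 29*1/148) = -34202 + (-22/3 - 29/148) = -34202 - 3343/444 = -15189031/444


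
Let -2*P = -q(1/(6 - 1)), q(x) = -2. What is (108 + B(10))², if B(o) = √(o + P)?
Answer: 12321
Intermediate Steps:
P = -1 (P = -(-1)*(-2)/2 = -½*2 = -1)
B(o) = √(-1 + o) (B(o) = √(o - 1) = √(-1 + o))
(108 + B(10))² = (108 + √(-1 + 10))² = (108 + √9)² = (108 + 3)² = 111² = 12321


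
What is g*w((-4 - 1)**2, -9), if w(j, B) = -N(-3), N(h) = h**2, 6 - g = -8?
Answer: -126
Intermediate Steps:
g = 14 (g = 6 - 1*(-8) = 6 + 8 = 14)
w(j, B) = -9 (w(j, B) = -1*(-3)**2 = -1*9 = -9)
g*w((-4 - 1)**2, -9) = 14*(-9) = -126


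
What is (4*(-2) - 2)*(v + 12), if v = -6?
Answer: -60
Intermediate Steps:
(4*(-2) - 2)*(v + 12) = (4*(-2) - 2)*(-6 + 12) = (-8 - 2)*6 = -10*6 = -60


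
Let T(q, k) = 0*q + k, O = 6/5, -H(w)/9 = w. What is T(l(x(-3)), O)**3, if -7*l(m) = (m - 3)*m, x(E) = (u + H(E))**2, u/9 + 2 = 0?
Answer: 216/125 ≈ 1.7280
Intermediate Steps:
H(w) = -9*w
u = -18 (u = -18 + 9*0 = -18 + 0 = -18)
O = 6/5 (O = 6*(1/5) = 6/5 ≈ 1.2000)
x(E) = (-18 - 9*E)**2
l(m) = -m*(-3 + m)/7 (l(m) = -(m - 3)*m/7 = -(-3 + m)*m/7 = -m*(-3 + m)/7)
T(q, k) = k (T(q, k) = 0 + k = k)
T(l(x(-3)), O)**3 = (6/5)**3 = 216/125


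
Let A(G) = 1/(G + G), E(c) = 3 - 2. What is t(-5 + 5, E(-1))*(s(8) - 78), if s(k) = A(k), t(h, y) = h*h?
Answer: 0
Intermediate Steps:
E(c) = 1
A(G) = 1/(2*G)
t(h, y) = h²
s(k) = 1/(2*k)
t(-5 + 5, E(-1))*(s(8) - 78) = (-5 + 5)²*((½)/8 - 78) = 0²*((½)*(⅛) - 78) = 0*(1/16 - 78) = 0*(-1247/16) = 0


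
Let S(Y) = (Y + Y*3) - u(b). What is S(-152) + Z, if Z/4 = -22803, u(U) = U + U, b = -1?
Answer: -91818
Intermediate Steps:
u(U) = 2*U
Z = -91212 (Z = 4*(-22803) = -91212)
S(Y) = 2 + 4*Y (S(Y) = (Y + Y*3) - 2*(-1) = (Y + 3*Y) - 1*(-2) = 4*Y + 2 = 2 + 4*Y)
S(-152) + Z = (2 + 4*(-152)) - 91212 = (2 - 608) - 91212 = -606 - 91212 = -91818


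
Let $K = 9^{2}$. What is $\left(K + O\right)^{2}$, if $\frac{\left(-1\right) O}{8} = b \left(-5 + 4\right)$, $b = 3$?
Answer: $11025$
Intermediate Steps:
$K = 81$
$O = 24$ ($O = - 8 \cdot 3 \left(-5 + 4\right) = - 8 \cdot 3 \left(-1\right) = \left(-8\right) \left(-3\right) = 24$)
$\left(K + O\right)^{2} = \left(81 + 24\right)^{2} = 105^{2} = 11025$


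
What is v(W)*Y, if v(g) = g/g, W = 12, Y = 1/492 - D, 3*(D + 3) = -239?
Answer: 40673/492 ≈ 82.669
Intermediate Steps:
D = -248/3 (D = -3 + (1/3)*(-239) = -3 - 239/3 = -248/3 ≈ -82.667)
Y = 40673/492 (Y = 1/492 - 1*(-248/3) = 1/492 + 248/3 = 40673/492 ≈ 82.669)
v(g) = 1
v(W)*Y = 1*(40673/492) = 40673/492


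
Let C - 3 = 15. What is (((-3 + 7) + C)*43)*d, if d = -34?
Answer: -32164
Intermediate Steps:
C = 18 (C = 3 + 15 = 18)
(((-3 + 7) + C)*43)*d = (((-3 + 7) + 18)*43)*(-34) = ((4 + 18)*43)*(-34) = (22*43)*(-34) = 946*(-34) = -32164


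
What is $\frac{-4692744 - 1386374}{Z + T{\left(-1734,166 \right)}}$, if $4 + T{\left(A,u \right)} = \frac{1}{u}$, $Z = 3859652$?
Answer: $- \frac{1009133588}{640701569} \approx -1.575$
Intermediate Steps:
$T{\left(A,u \right)} = -4 + \frac{1}{u}$
$\frac{-4692744 - 1386374}{Z + T{\left(-1734,166 \right)}} = \frac{-4692744 - 1386374}{3859652 - \left(4 - \frac{1}{166}\right)} = - \frac{6079118}{3859652 + \left(-4 + \frac{1}{166}\right)} = - \frac{6079118}{3859652 - \frac{663}{166}} = - \frac{6079118}{\frac{640701569}{166}} = \left(-6079118\right) \frac{166}{640701569} = - \frac{1009133588}{640701569}$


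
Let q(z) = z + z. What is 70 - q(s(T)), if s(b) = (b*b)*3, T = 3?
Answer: 16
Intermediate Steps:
s(b) = 3*b² (s(b) = b²*3 = 3*b²)
q(z) = 2*z
70 - q(s(T)) = 70 - 2*3*3² = 70 - 2*3*9 = 70 - 2*27 = 70 - 1*54 = 70 - 54 = 16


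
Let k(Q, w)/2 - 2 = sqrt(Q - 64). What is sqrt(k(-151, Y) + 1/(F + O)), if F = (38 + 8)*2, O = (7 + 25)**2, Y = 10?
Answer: sqrt(138415 + 69192*I*sqrt(215))/186 ≈ 4.0987 + 3.5775*I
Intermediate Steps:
k(Q, w) = 4 + 2*sqrt(-64 + Q) (k(Q, w) = 4 + 2*sqrt(Q - 64) = 4 + 2*sqrt(-64 + Q))
O = 1024 (O = 32**2 = 1024)
F = 92 (F = 46*2 = 92)
sqrt(k(-151, Y) + 1/(F + O)) = sqrt((4 + 2*sqrt(-64 - 151)) + 1/(92 + 1024)) = sqrt((4 + 2*sqrt(-215)) + 1/1116) = sqrt((4 + 2*(I*sqrt(215))) + 1/1116) = sqrt((4 + 2*I*sqrt(215)) + 1/1116) = sqrt(4465/1116 + 2*I*sqrt(215))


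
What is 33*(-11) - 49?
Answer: -412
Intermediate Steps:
33*(-11) - 49 = -363 - 49 = -412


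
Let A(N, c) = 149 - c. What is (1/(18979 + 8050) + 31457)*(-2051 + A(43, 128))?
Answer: -1726010045620/27029 ≈ -6.3858e+7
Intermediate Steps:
(1/(18979 + 8050) + 31457)*(-2051 + A(43, 128)) = (1/(18979 + 8050) + 31457)*(-2051 + (149 - 1*128)) = (1/27029 + 31457)*(-2051 + (149 - 128)) = (1/27029 + 31457)*(-2051 + 21) = (850251254/27029)*(-2030) = -1726010045620/27029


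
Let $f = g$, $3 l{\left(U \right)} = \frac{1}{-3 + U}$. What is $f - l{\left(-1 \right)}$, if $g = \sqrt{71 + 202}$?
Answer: $\frac{1}{12} + \sqrt{273} \approx 16.606$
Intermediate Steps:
$g = \sqrt{273} \approx 16.523$
$l{\left(U \right)} = \frac{1}{3 \left(-3 + U\right)}$
$f = \sqrt{273} \approx 16.523$
$f - l{\left(-1 \right)} = \sqrt{273} - \frac{1}{3 \left(-3 - 1\right)} = \sqrt{273} - \frac{1}{3 \left(-4\right)} = \sqrt{273} - \frac{1}{3} \left(- \frac{1}{4}\right) = \sqrt{273} - - \frac{1}{12} = \sqrt{273} + \frac{1}{12} = \frac{1}{12} + \sqrt{273}$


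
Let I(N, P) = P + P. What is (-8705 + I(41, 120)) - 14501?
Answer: -22966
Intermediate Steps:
I(N, P) = 2*P
(-8705 + I(41, 120)) - 14501 = (-8705 + 2*120) - 14501 = (-8705 + 240) - 14501 = -8465 - 14501 = -22966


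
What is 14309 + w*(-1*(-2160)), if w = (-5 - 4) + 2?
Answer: -811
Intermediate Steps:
w = -7 (w = -9 + 2 = -7)
14309 + w*(-1*(-2160)) = 14309 - (-7)*(-2160) = 14309 - 7*2160 = 14309 - 15120 = -811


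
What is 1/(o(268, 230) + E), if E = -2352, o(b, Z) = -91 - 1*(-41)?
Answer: -1/2402 ≈ -0.00041632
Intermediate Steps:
o(b, Z) = -50 (o(b, Z) = -91 + 41 = -50)
1/(o(268, 230) + E) = 1/(-50 - 2352) = 1/(-2402) = -1/2402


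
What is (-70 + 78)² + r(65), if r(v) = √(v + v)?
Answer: 64 + √130 ≈ 75.402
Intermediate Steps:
r(v) = √2*√v (r(v) = √(2*v) = √2*√v)
(-70 + 78)² + r(65) = (-70 + 78)² + √2*√65 = 8² + √130 = 64 + √130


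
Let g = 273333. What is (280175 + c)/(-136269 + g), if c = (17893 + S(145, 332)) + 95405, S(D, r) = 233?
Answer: 196853/68532 ≈ 2.8724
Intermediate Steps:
c = 113531 (c = (17893 + 233) + 95405 = 18126 + 95405 = 113531)
(280175 + c)/(-136269 + g) = (280175 + 113531)/(-136269 + 273333) = 393706/137064 = 393706*(1/137064) = 196853/68532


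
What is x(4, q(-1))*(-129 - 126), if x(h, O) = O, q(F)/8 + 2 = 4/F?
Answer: 12240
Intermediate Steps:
q(F) = -16 + 32/F (q(F) = -16 + 8*(4/F) = -16 + 32/F)
x(4, q(-1))*(-129 - 126) = (-16 + 32/(-1))*(-129 - 126) = (-16 + 32*(-1))*(-255) = (-16 - 32)*(-255) = -48*(-255) = 12240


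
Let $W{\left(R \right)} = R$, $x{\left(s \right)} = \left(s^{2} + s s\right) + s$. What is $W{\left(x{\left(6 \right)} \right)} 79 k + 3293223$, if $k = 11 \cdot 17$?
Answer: $4445517$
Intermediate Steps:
$x{\left(s \right)} = s + 2 s^{2}$ ($x{\left(s \right)} = \left(s^{2} + s^{2}\right) + s = 2 s^{2} + s = s + 2 s^{2}$)
$k = 187$
$W{\left(x{\left(6 \right)} \right)} 79 k + 3293223 = 6 \left(1 + 2 \cdot 6\right) 79 \cdot 187 + 3293223 = 6 \left(1 + 12\right) 79 \cdot 187 + 3293223 = 6 \cdot 13 \cdot 79 \cdot 187 + 3293223 = 78 \cdot 79 \cdot 187 + 3293223 = 6162 \cdot 187 + 3293223 = 1152294 + 3293223 = 4445517$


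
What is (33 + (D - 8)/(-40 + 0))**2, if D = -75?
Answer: 1968409/1600 ≈ 1230.3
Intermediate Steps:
(33 + (D - 8)/(-40 + 0))**2 = (33 + (-75 - 8)/(-40 + 0))**2 = (33 - 83/(-40))**2 = (33 - 83*(-1/40))**2 = (33 + 83/40)**2 = (1403/40)**2 = 1968409/1600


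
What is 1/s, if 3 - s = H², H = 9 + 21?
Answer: -1/897 ≈ -0.0011148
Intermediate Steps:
H = 30
s = -897 (s = 3 - 1*30² = 3 - 1*900 = 3 - 900 = -897)
1/s = 1/(-897) = -1/897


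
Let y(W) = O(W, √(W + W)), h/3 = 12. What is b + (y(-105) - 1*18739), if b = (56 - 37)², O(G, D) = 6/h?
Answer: -110267/6 ≈ -18378.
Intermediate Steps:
h = 36 (h = 3*12 = 36)
O(G, D) = ⅙ (O(G, D) = 6/36 = 6*(1/36) = ⅙)
y(W) = ⅙
b = 361 (b = 19² = 361)
b + (y(-105) - 1*18739) = 361 + (⅙ - 1*18739) = 361 + (⅙ - 18739) = 361 - 112433/6 = -110267/6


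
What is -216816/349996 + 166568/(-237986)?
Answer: -13737163288/10411768507 ≈ -1.3194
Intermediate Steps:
-216816/349996 + 166568/(-237986) = -216816*1/349996 + 166568*(-1/237986) = -54204/87499 - 83284/118993 = -13737163288/10411768507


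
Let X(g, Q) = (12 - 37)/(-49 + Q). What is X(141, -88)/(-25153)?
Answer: -25/3445961 ≈ -7.2549e-6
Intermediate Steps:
X(g, Q) = -25/(-49 + Q)
X(141, -88)/(-25153) = -25/(-49 - 88)/(-25153) = -25/(-137)*(-1/25153) = -25*(-1/137)*(-1/25153) = (25/137)*(-1/25153) = -25/3445961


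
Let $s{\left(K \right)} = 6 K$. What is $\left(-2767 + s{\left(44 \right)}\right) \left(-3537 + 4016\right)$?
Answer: $-1198937$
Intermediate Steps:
$\left(-2767 + s{\left(44 \right)}\right) \left(-3537 + 4016\right) = \left(-2767 + 6 \cdot 44\right) \left(-3537 + 4016\right) = \left(-2767 + 264\right) 479 = \left(-2503\right) 479 = -1198937$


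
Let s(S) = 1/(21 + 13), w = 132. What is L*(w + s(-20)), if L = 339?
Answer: 1521771/34 ≈ 44758.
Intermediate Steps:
s(S) = 1/34
L*(w + s(-20)) = 339*(132 + 1/34) = 339*(4489/34) = 1521771/34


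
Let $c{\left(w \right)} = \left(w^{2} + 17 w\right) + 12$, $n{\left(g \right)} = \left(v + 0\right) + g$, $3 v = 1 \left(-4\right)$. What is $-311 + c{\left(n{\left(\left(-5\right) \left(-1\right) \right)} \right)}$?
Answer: $- \frac{2009}{9} \approx -223.22$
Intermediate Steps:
$v = - \frac{4}{3}$ ($v = \frac{1 \left(-4\right)}{3} = \frac{1}{3} \left(-4\right) = - \frac{4}{3} \approx -1.3333$)
$n{\left(g \right)} = - \frac{4}{3} + g$ ($n{\left(g \right)} = \left(- \frac{4}{3} + 0\right) + g = - \frac{4}{3} + g$)
$c{\left(w \right)} = 12 + w^{2} + 17 w$
$-311 + c{\left(n{\left(\left(-5\right) \left(-1\right) \right)} \right)} = -311 + \left(12 + \left(- \frac{4}{3} - -5\right)^{2} + 17 \left(- \frac{4}{3} - -5\right)\right) = -311 + \left(12 + \left(- \frac{4}{3} + 5\right)^{2} + 17 \left(- \frac{4}{3} + 5\right)\right) = -311 + \left(12 + \left(\frac{11}{3}\right)^{2} + 17 \cdot \frac{11}{3}\right) = -311 + \left(12 + \frac{121}{9} + \frac{187}{3}\right) = -311 + \frac{790}{9} = - \frac{2009}{9}$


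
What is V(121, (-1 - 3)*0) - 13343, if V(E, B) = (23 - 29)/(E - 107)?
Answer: -93404/7 ≈ -13343.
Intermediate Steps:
V(E, B) = -6/(-107 + E)
V(121, (-1 - 3)*0) - 13343 = -6/(-107 + 121) - 13343 = -6/14 - 13343 = -6*1/14 - 13343 = -3/7 - 13343 = -93404/7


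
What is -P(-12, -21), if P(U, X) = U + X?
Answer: 33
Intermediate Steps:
-P(-12, -21) = -(-12 - 21) = -1*(-33) = 33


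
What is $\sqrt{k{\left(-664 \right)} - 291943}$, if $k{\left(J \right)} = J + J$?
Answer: $i \sqrt{293271} \approx 541.54 i$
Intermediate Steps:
$k{\left(J \right)} = 2 J$
$\sqrt{k{\left(-664 \right)} - 291943} = \sqrt{2 \left(-664\right) - 291943} = \sqrt{-1328 - 291943} = \sqrt{-293271} = i \sqrt{293271}$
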